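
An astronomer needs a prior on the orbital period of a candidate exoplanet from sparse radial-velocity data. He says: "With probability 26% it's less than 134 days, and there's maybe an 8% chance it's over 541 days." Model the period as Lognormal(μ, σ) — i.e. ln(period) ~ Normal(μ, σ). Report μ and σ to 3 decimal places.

If T ~ Lognormal(μ,σ) then ln T ~ Normal(μ,σ), so the p-quantile of ln T is μ + z_p·σ.
ln(134) = 4.898 and ln(541) = 6.293; z_{0.26} = -0.6433, z_{0.92} = 1.405.
σ = (6.293 − 4.898)/(1.405 − (-0.6433)) = 0.681.
μ = 4.898 − (-0.6433)·0.681 = 5.336.

μ ≈ 5.336, σ ≈ 0.681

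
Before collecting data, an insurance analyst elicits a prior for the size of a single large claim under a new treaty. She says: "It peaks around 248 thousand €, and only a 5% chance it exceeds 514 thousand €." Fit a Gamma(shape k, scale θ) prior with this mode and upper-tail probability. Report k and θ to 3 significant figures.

Gamma(k,θ) with k>1 has mode (k−1)θ, so θ = 248/(k−1).
Need P(X < 514) = 0.95 with θ tied to k this way. Start at k = 2, θ = 248: P(X<514) ≈ 0.613.
Too low — raise k to concentrate. Iterating converges to k ≈ 6.2.
Then θ = 248/(6.2−1) ≈ 47.6.

k ≈ 6.2, θ ≈ 47.6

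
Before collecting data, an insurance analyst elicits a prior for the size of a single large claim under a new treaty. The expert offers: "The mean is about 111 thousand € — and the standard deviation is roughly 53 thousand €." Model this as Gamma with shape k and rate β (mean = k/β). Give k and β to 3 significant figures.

For Gamma(k, rate β): mean = k/β, variance = k/β², so CV = 1/√k.
CV = SD/mean = 53/111 = 0.4775, hence k = 1/CV² = 4.39.
Then β = k/mean = 4.39/111 = 0.0395.

k ≈ 4.39, β ≈ 0.0395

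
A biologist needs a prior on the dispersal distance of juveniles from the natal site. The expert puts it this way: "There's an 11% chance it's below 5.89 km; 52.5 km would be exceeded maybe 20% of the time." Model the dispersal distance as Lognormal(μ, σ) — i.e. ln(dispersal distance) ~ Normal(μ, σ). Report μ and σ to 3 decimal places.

If T ~ Lognormal(μ,σ) then ln T ~ Normal(μ,σ), so the p-quantile of ln T is μ + z_p·σ.
ln(5.89) = 1.773 and ln(52.5) = 3.961; z_{0.11} = -1.227, z_{0.8} = 0.8416.
σ = (3.961 − 1.773)/(0.8416 − (-1.227)) = 1.058.
μ = 1.773 − (-1.227)·1.058 = 3.071.

μ ≈ 3.071, σ ≈ 1.058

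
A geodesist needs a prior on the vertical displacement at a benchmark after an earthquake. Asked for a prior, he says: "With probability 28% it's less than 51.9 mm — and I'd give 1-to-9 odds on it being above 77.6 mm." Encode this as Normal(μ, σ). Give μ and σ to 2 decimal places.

The p-quantile of Normal(μ,σ) is μ + z_p·σ, with z_{0.28} = -0.5828 and z_{0.9} = 1.282.
Eliminate σ: μ = (z₂·x₁ − z₁·x₂)/(z₂ − z₁) = (1.282·51.9 − (-0.5828)·77.6)/1.864 = 59.93.
Then σ = (x₂ − x₁)/(z₂ − z₁) = (77.6 − 51.9)/1.864 = 13.78.

μ = 59.93, σ = 13.78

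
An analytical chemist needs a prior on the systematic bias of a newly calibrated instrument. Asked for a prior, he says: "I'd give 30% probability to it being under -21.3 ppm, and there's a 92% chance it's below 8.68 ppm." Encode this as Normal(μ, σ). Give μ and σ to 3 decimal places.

μ = -13.152, σ = 15.538

For Normal(μ,σ), the p-quantile is μ + z_p·σ. Here z_{0.3} = -0.5244, z_{0.92} = 1.405.
So -21.3 = μ − 0.5244σ and 8.68 = μ + 1.405σ.
Subtracting: σ = (8.68 − -21.3)/(1.405 − (-0.5244)) = 15.538.
Then μ = -21.3 − (-0.5244)·15.538 = -13.152.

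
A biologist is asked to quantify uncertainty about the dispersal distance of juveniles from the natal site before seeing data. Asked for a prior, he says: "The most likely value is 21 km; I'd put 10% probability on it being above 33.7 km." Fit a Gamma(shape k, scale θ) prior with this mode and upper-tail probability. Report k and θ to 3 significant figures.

Gamma(k,θ) with k>1 has mode (k−1)θ, so θ = 21/(k−1).
Need P(X < 33.7) = 0.9 with θ tied to k this way. Start at k = 2, θ = 21: P(X<33.7) ≈ 0.477.
Too low — raise k to concentrate. Iterating converges to k ≈ 9.4.
Then θ = 21/(9.4−1) ≈ 2.5.

k ≈ 9.4, θ ≈ 2.5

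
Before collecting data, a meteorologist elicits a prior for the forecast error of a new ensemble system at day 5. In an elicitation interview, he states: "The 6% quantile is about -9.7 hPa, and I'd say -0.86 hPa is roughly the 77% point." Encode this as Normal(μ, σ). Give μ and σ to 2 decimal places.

μ = -3.71, σ = 3.85

The p-quantile of Normal(μ,σ) is μ + z_p·σ, with z_{0.06} = -1.555 and z_{0.77} = 0.7388.
Eliminate σ: μ = (z₂·x₁ − z₁·x₂)/(z₂ − z₁) = (0.7388·-9.7 − (-1.555)·-0.86)/2.294 = -3.71.
Then σ = (x₂ − x₁)/(z₂ − z₁) = (-0.86 − -9.7)/2.294 = 3.85.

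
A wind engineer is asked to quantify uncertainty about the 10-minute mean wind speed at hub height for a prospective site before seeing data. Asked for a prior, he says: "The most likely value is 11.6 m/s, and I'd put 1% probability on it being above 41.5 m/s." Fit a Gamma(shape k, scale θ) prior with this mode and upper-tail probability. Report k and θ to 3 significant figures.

Gamma(k,θ) with k>1 has mode (k−1)θ, so θ = 11.6/(k−1).
Need P(X < 41.5) = 0.99 with θ tied to k this way. Start at k = 2, θ = 11.6: P(X<41.5) ≈ 0.872.
Too low — raise k to concentrate. Iterating converges to k ≈ 3.65.
Then θ = 11.6/(3.65−1) ≈ 4.38.

k ≈ 3.65, θ ≈ 4.38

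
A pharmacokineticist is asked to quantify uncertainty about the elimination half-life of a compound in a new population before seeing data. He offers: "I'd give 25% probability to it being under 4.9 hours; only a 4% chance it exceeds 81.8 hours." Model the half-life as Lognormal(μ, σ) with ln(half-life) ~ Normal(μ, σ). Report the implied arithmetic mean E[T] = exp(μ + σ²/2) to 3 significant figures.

If T ~ Lognormal(μ,σ) then ln T ~ Normal(μ,σ), so the p-quantile of ln T is μ + z_p·σ.
ln(4.9) = 1.589 and ln(81.8) = 4.404; z_{0.25} = -0.6745, z_{0.96} = 1.751.
σ = (4.404 − 1.589)/(1.751 − (-0.6745)) = 1.161.
μ = 1.589 − (-0.6745)·1.161 = 2.372.
E[T] = exp(μ + σ²/2) = exp(2.372 + 0.6737) = 21 hours.

E[T] ≈ 21 hours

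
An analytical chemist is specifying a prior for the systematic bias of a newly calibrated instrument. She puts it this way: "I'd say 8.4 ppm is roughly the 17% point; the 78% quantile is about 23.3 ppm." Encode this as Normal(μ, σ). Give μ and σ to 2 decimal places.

μ = 16.64, σ = 8.63

For Normal(μ,σ), the p-quantile is μ + z_p·σ. Here z_{0.17} = -0.9542, z_{0.78} = 0.7722.
So 8.4 = μ − 0.9542σ and 23.3 = μ + 0.7722σ.
Subtracting: σ = (23.3 − 8.4)/(0.7722 − (-0.9542)) = 8.63.
Then μ = 8.4 − (-0.9542)·8.63 = 16.64.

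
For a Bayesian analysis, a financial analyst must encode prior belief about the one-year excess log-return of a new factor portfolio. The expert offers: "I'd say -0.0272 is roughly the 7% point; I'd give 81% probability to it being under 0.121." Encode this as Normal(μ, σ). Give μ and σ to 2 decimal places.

For Normal(μ,σ), the p-quantile is μ + z_p·σ. Here z_{0.07} = -1.476, z_{0.81} = 0.8779.
So -0.0272 = μ − 1.476σ and 0.121 = μ + 0.8779σ.
Subtracting: σ = (0.121 − -0.0272)/(0.8779 − (-1.476)) = 0.06.
Then μ = -0.0272 − (-1.476)·0.06 = 0.07.

μ = 0.07, σ = 0.06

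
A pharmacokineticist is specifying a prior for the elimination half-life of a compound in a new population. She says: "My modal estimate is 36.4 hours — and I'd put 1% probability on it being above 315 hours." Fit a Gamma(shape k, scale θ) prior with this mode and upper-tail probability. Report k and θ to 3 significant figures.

Gamma(k,θ) with k>1 has mode (k−1)θ, so θ = 36.4/(k−1).
Need P(X < 315) = 0.99 with θ tied to k this way. Start at k = 2, θ = 36.4: P(X<315) ≈ 0.998.
Too high — lower k to spread out. Iterating converges to k ≈ 1.7.
Then θ = 36.4/(1.7−1) ≈ 51.9.

k ≈ 1.7, θ ≈ 51.9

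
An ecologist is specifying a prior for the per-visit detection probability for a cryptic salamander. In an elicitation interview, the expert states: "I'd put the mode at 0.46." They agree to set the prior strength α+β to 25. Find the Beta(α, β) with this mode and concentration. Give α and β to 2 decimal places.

α = 11.58, β = 13.42

For α,β > 1 the Beta mode is (α−1)/(α+β−2). With α+β = 25, the mode is (α−1)/23.
Set (α−1)/23 = 0.46 → α = 1 + 0.46·23 = 11.58.
β = 25 − α = 13.42.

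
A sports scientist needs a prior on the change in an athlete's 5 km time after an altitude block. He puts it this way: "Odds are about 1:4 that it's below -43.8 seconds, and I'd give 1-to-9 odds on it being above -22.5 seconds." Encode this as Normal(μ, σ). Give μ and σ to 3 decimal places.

For Normal(μ,σ), the p-quantile is μ + z_p·σ. Here z_{0.2} = -0.8416, z_{0.9} = 1.282.
So -43.8 = μ − 0.8416σ and -22.5 = μ + 1.282σ.
Subtracting: σ = (-22.5 − -43.8)/(1.282 − (-0.8416)) = 10.032.
Then μ = -43.8 − (-0.8416)·10.032 = -35.357.

μ = -35.357, σ = 10.032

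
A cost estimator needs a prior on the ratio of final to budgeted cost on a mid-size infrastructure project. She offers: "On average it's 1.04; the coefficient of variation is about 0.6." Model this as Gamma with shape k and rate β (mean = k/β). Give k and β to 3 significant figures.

k ≈ 2.78, β ≈ 2.67

For Gamma(k, rate β): mean = k/β, variance = k/β², so CV = 1/√k.
CV = 0.6, hence k = 1/CV² = 2.78.
Then β = k/mean = 2.78/1.04 = 2.67.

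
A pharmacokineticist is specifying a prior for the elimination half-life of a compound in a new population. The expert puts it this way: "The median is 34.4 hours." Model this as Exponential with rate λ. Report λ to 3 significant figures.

λ ≈ 0.0201

Exponential median = ln 2 / λ, so λ = ln 2 / 34.4 = 0.0201.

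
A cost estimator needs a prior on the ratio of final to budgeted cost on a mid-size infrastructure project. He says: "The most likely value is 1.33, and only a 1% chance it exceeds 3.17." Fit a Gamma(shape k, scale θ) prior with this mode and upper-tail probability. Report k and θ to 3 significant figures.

Gamma(k,θ) with k>1 has mode (k−1)θ, so θ = 1.33/(k−1).
Need P(X < 3.17) = 0.99 with θ tied to k this way. Start at k = 2, θ = 1.33: P(X<3.17) ≈ 0.688.
Too low — raise k to concentrate. Iterating converges to k ≈ 7.29.
Then θ = 1.33/(7.29−1) ≈ 0.212.

k ≈ 7.29, θ ≈ 0.212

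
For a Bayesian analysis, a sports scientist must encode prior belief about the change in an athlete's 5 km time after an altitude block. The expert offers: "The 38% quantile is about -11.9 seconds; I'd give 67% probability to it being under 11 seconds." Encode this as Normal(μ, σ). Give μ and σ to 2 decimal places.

μ = -2.52, σ = 30.72

For Normal(μ,σ), the p-quantile is μ + z_p·σ. Here z_{0.38} = -0.3055, z_{0.67} = 0.4399.
So -11.9 = μ − 0.3055σ and 11 = μ + 0.4399σ.
Subtracting: σ = (11 − -11.9)/(0.4399 − (-0.3055)) = 30.72.
Then μ = -11.9 − (-0.3055)·30.72 = -2.52.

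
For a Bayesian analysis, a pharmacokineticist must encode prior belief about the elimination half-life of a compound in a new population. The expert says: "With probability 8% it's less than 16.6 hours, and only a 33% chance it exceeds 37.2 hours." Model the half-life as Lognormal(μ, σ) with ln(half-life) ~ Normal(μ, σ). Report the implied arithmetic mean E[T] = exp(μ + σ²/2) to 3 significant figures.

E[T] ≈ 33.8 hours

If T ~ Lognormal(μ,σ) then ln T ~ Normal(μ,σ), so the p-quantile of ln T is μ + z_p·σ.
ln(16.6) = 2.809 and ln(37.2) = 3.616; z_{0.08} = -1.405, z_{0.67} = 0.4399.
σ = (3.616 − 2.809)/(0.4399 − (-1.405)) = 0.437.
μ = 2.809 − (-1.405)·0.437 = 3.424.
E[T] = exp(μ + σ²/2) = exp(3.424 + 0.0956) = 33.8 hours.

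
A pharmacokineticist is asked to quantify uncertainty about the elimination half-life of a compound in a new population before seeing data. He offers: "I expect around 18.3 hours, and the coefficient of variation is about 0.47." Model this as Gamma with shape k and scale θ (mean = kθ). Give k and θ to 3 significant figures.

k ≈ 4.53, θ ≈ 4.04

For Gamma(k, scale θ): mean = kθ, variance = kθ², so CV = 1/√k.
CV = 0.47, hence k = 1/CV² = 4.53.
Then θ = mean/k = 18.3/4.53 = 4.04.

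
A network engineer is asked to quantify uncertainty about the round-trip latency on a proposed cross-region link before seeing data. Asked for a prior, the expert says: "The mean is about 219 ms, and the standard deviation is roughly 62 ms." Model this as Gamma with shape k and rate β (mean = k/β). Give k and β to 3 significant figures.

k ≈ 12.5, β ≈ 0.057

For Gamma(k, rate β): mean = k/β, variance = k/β², so CV = 1/√k.
CV = SD/mean = 62/219 = 0.2831, hence k = 1/CV² = 12.5.
Then β = k/mean = 12.5/219 = 0.057.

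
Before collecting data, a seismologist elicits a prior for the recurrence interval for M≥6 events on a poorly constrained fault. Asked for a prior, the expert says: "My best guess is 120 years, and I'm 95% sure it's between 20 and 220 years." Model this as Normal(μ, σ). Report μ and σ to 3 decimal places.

μ = 120.000, σ = 51.021

A symmetric 95% interval runs μ ± z·σ with z = 1.96.
Half-width = 100, so σ = 100/1.96 = 51.021.
μ is the stated best guess, 120.000.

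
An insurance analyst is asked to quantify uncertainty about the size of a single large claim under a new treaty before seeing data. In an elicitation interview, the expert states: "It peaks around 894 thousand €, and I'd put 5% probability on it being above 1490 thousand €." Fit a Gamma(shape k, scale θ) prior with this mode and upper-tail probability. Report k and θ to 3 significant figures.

Gamma(k,θ) with k>1 has mode (k−1)θ, so θ = 894/(k−1).
Need P(X < 1490) = 0.95 with θ tied to k this way. Start at k = 2, θ = 894: P(X<1490) ≈ 0.496.
Too low — raise k to concentrate. Iterating converges to k ≈ 11.7.
Then θ = 894/(11.7−1) ≈ 83.5.

k ≈ 11.7, θ ≈ 83.5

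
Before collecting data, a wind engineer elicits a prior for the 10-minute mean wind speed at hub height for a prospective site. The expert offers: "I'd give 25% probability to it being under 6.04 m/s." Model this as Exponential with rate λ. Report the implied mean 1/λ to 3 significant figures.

P(T < 6.04) = 1 − e^(−λ·6.04) = 0.25, so λ = −ln(1−0.25)/6.04 = −ln(0.75)/6.04 = 0.0476.
Mean = 1/λ = 21 m/s.

mean ≈ 21 m/s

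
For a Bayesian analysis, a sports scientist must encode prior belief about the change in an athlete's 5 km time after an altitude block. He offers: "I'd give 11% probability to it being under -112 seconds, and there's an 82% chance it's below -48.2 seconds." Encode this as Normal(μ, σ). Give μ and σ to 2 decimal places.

For Normal(μ,σ), the p-quantile is μ + z_p·σ. Here z_{0.11} = -1.227, z_{0.82} = 0.9154.
So -112 = μ − 1.227σ and -48.2 = μ + 0.9154σ.
Subtracting: σ = (-48.2 − -112)/(0.9154 − (-1.227)) = 29.79.
Then μ = -112 − (-1.227)·29.79 = -75.47.

μ = -75.47, σ = 29.79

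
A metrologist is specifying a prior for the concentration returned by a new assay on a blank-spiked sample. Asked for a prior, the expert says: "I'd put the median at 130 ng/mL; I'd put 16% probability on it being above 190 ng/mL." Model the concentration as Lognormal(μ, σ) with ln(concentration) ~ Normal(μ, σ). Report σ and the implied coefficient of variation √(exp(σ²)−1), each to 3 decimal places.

If T ~ Lognormal(μ,σ) then ln T ~ Normal(μ,σ), so the p-quantile of ln T is μ + z_p·σ.
ln(130) = 4.868 and ln(190) = 5.247; z_{0.5} = 0, z_{0.84} = 0.9945.
σ = (5.247 − 4.868)/(0.9945 − (0)) = 0.382.
μ = 4.868 − (0)·0.382 = 4.868.
CV = √(exp(σ²)−1) = √(exp(0.1456)−1) = 0.396.

σ ≈ 0.382, CV ≈ 0.396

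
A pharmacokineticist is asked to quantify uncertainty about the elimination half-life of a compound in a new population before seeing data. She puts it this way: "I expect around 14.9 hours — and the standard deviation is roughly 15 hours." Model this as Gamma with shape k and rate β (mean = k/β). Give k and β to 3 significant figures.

For Gamma(k, rate β): mean = k/β, variance = k/β², so CV = 1/√k.
CV = SD/mean = 15/14.9 = 1.007, hence k = 1/CV² = 0.987.
Then β = k/mean = 0.987/14.9 = 0.0662.

k ≈ 0.987, β ≈ 0.0662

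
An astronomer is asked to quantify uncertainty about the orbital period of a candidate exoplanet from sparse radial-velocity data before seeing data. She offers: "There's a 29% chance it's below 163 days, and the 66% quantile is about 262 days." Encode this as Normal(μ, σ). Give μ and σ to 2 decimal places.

The p-quantile of Normal(μ,σ) is μ + z_p·σ, with z_{0.29} = -0.5534 and z_{0.66} = 0.4125.
Eliminate σ: μ = (z₂·x₁ − z₁·x₂)/(z₂ − z₁) = (0.4125·163 − (-0.5534)·262)/0.9658 = 219.72.
Then σ = (x₂ − x₁)/(z₂ − z₁) = (262 − 163)/0.9658 = 102.50.

μ = 219.72, σ = 102.50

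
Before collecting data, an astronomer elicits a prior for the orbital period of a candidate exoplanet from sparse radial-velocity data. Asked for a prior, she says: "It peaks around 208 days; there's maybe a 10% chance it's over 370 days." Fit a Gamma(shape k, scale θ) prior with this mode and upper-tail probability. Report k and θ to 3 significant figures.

k ≈ 6.73, θ ≈ 36.3

Gamma(k,θ) with k>1 has mode (k−1)θ, so θ = 208/(k−1).
Need P(X < 370) = 0.9 with θ tied to k this way. Start at k = 2, θ = 208: P(X<370) ≈ 0.531.
Too low — raise k to concentrate. Iterating converges to k ≈ 6.73.
Then θ = 208/(6.73−1) ≈ 36.3.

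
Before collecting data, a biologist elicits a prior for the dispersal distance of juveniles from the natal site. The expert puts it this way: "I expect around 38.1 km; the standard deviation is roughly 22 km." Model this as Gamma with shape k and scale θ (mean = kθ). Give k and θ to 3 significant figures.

k ≈ 3, θ ≈ 12.7

For Gamma(k, scale θ): mean = kθ, variance = kθ², so CV = 1/√k.
CV = SD/mean = 22/38.1 = 0.5774, hence k = 1/CV² = 3.
Then θ = mean/k = 38.1/3 = 12.7.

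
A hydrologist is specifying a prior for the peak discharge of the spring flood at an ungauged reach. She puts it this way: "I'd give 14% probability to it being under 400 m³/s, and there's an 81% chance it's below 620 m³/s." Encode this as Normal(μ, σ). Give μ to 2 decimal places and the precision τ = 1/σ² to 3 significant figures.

μ = 521.37, τ = 7.92e-05

The p-quantile of Normal(μ,σ) is μ + z_p·σ, with z_{0.14} = -1.08 and z_{0.81} = 0.8779.
Eliminate σ: μ = (z₂·x₁ − z₁·x₂)/(z₂ − z₁) = (0.8779·400 − (-1.08)·620)/1.958 = 521.37.
Then σ = (x₂ − x₁)/(z₂ − z₁) = (620 − 400)/1.958 = 112.35.
Precision τ = 1/σ² = 1/112.3² = 7.92e-05.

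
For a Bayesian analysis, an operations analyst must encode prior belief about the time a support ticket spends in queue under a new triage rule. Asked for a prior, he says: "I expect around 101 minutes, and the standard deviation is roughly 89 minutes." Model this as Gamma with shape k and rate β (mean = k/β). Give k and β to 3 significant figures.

For Gamma(k, rate β): mean = k/β, variance = k/β², so CV = 1/√k.
CV = SD/mean = 89/101 = 0.8812, hence k = 1/CV² = 1.29.
Then β = k/mean = 1.29/101 = 0.0128.

k ≈ 1.29, β ≈ 0.0128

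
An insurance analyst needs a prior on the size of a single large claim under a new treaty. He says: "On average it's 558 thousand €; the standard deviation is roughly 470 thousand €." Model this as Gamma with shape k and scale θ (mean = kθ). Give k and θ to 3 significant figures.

k ≈ 1.41, θ ≈ 396

For Gamma(k, scale θ): mean = kθ, variance = kθ², so CV = 1/√k.
CV = SD/mean = 470/558 = 0.8423, hence k = 1/CV² = 1.41.
Then θ = mean/k = 558/1.41 = 396.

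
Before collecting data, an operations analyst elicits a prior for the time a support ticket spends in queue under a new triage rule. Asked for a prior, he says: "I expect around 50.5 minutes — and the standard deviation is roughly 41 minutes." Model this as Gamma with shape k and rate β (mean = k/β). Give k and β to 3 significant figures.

For Gamma(k, rate β): mean = k/β, variance = k/β², so CV = 1/√k.
CV = SD/mean = 41/50.5 = 0.8119, hence k = 1/CV² = 1.52.
Then β = k/mean = 1.52/50.5 = 0.03.

k ≈ 1.52, β ≈ 0.03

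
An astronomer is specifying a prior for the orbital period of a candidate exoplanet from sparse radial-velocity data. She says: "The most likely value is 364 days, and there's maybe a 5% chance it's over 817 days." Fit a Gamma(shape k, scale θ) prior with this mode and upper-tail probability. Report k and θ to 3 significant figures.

Gamma(k,θ) with k>1 has mode (k−1)θ, so θ = 364/(k−1).
Need P(X < 817) = 0.95 with θ tied to k this way. Start at k = 2, θ = 364: P(X<817) ≈ 0.656.
Too low — raise k to concentrate. Iterating converges to k ≈ 5.2.
Then θ = 364/(5.2−1) ≈ 86.6.

k ≈ 5.2, θ ≈ 86.6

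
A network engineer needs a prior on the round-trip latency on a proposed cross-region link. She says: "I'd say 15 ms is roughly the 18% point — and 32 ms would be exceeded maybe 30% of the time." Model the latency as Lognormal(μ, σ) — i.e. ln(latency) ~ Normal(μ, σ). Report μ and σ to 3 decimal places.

μ ≈ 3.190, σ ≈ 0.526

If T ~ Lognormal(μ,σ) then ln T ~ Normal(μ,σ), so the p-quantile of ln T is μ + z_p·σ.
ln(15) = 2.708 and ln(32) = 3.466; z_{0.18} = -0.9154, z_{0.7} = 0.5244.
σ = (3.466 − 2.708)/(0.5244 − (-0.9154)) = 0.526.
μ = 2.708 − (-0.9154)·0.526 = 3.190.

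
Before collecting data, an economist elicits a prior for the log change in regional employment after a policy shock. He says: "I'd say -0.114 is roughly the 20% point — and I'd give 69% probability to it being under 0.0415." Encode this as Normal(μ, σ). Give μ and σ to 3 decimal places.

μ = -0.016, σ = 0.116

For Normal(μ,σ), the p-quantile is μ + z_p·σ. Here z_{0.2} = -0.8416, z_{0.69} = 0.4959.
So -0.114 = μ − 0.8416σ and 0.0415 = μ + 0.4959σ.
Subtracting: σ = (0.0415 − -0.114)/(0.4959 − (-0.8416)) = 0.116.
Then μ = -0.114 − (-0.8416)·0.116 = -0.016.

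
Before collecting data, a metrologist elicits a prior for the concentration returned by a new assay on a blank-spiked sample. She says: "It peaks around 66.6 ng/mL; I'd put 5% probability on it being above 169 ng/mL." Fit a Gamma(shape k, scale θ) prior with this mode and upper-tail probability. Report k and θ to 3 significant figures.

k ≈ 4.13, θ ≈ 21.3

Gamma(k,θ) with k>1 has mode (k−1)θ, so θ = 66.6/(k−1).
Need P(X < 169) = 0.95 with θ tied to k this way. Start at k = 2, θ = 66.6: P(X<169) ≈ 0.720.
Too low — raise k to concentrate. Iterating converges to k ≈ 4.13.
Then θ = 66.6/(4.13−1) ≈ 21.3.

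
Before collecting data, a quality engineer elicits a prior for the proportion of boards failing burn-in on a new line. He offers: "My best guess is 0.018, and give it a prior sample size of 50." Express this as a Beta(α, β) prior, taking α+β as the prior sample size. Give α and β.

α = 0.9, β = 49.1

Under the effective-sample-size interpretation, Beta(α, β) has prior mean α/(α+β) and prior sample size α+β.
So α+β = 50 and α/(α+β) = 0.018, giving α = 0.018·50 = 0.9 and β = 50 − 0.9 = 49.1.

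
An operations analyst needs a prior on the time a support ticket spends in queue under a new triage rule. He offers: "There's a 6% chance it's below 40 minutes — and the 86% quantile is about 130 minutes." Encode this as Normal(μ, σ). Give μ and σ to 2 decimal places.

μ = 93.10, σ = 34.15

The p-quantile of Normal(μ,σ) is μ + z_p·σ, with z_{0.06} = -1.555 and z_{0.86} = 1.08.
Eliminate σ: μ = (z₂·x₁ − z₁·x₂)/(z₂ − z₁) = (1.08·40 − (-1.555)·130)/2.635 = 93.10.
Then σ = (x₂ − x₁)/(z₂ − z₁) = (130 − 40)/2.635 = 34.15.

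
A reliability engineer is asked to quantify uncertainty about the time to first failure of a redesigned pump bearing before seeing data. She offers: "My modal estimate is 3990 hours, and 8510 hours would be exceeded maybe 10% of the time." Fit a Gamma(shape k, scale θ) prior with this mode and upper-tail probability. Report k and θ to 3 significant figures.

k ≈ 4.35, θ ≈ 1190

Gamma(k,θ) with k>1 has mode (k−1)θ, so θ = 3990/(k−1).
Need P(X < 8510) = 0.9 with θ tied to k this way. Start at k = 2, θ = 3990: P(X<8510) ≈ 0.629.
Too low — raise k to concentrate. Iterating converges to k ≈ 4.35.
Then θ = 3990/(4.35−1) ≈ 1190.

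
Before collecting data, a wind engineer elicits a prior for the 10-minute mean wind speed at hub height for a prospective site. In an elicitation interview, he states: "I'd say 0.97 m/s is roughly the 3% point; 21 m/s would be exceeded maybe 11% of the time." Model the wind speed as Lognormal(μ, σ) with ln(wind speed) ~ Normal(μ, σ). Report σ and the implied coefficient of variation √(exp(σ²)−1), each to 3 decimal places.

If T ~ Lognormal(μ,σ) then ln T ~ Normal(μ,σ), so the p-quantile of ln T is μ + z_p·σ.
ln(0.97) = -0.03046 and ln(21) = 3.045; z_{0.03} = -1.881, z_{0.89} = 1.227.
σ = (3.045 − -0.03046)/(1.227 − (-1.881)) = 0.990.
μ = -0.03046 − (-1.881)·0.990 = 1.831.
CV = √(exp(σ²)−1) = √(exp(0.9793)−1) = 1.289.

σ ≈ 0.990, CV ≈ 1.289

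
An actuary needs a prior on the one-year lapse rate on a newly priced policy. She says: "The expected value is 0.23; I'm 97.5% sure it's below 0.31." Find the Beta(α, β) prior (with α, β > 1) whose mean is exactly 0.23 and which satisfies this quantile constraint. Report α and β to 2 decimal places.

With mean 0.23 fixed, write α = 0.23s, β = 0.77s where s = α+β.
Need P(θ < 0.31) = 0.975 under Beta(0.23s, 0.77s). Normal approximation: (q−m)/√(m(1−m)/s) ≈ z_{0.975} = 1.96, so s ≈ 0.23·0.77·(1.96)²/(0.31−0.23)² = 106.3.
At s = 106.3: P(θ<0.31) ≈ 0.969. Adjusting to match 0.975 gives s ≈ 117.19.
So α = 0.23·117.19 ≈ 26.95, β = 0.77·117.19 ≈ 90.24.

α ≈ 26.95, β ≈ 90.24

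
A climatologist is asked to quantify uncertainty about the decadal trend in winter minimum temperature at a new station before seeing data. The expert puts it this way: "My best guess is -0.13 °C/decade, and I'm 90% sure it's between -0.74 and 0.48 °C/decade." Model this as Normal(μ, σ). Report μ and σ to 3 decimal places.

μ = -0.130, σ = 0.371

A symmetric 90% interval runs μ ± z·σ with z = 1.645.
Half-width = 0.61, so σ = 0.61/1.645 = 0.371.
μ is the stated best guess, -0.130.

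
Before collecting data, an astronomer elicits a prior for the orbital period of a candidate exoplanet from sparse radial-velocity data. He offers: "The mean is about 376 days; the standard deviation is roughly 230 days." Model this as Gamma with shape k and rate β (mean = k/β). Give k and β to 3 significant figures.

k ≈ 2.67, β ≈ 0.00711

For Gamma(k, rate β): mean = k/β, variance = k/β², so CV = 1/√k.
CV = SD/mean = 230/376 = 0.6117, hence k = 1/CV² = 2.67.
Then β = k/mean = 2.67/376 = 0.00711.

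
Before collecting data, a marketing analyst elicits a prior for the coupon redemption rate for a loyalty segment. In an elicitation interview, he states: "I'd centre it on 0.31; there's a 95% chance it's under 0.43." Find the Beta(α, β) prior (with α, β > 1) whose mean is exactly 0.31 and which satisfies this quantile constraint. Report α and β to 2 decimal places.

With mean 0.31 fixed, write α = 0.31s, β = 0.69s where s = α+β.
Need P(θ < 0.43) = 0.95 under Beta(0.31s, 0.69s). Normal approximation: (q−m)/√(m(1−m)/s) ≈ z_{0.95} = 1.64, so s ≈ 0.31·0.69·(1.64)²/(0.43−0.31)² = 40.2.
At s = 40.2: P(θ<0.43) ≈ 0.945. Adjusting to match 0.95 gives s ≈ 42.80.
So α = 0.31·42.80 ≈ 13.27, β = 0.69·42.80 ≈ 29.53.

α ≈ 13.27, β ≈ 29.53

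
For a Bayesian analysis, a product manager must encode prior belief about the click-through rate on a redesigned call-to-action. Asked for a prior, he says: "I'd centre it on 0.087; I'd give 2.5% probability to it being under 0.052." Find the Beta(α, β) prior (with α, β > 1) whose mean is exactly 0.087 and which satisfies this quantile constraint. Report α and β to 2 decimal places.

With mean 0.087 fixed, write α = 0.087s, β = 0.913s where s = α+β.
Need P(θ < 0.052) = 0.025 under Beta(0.087s, 0.913s). Normal approximation: (q−m)/√(m(1−m)/s) ≈ z_{0.025} = -1.96, so s ≈ 0.087·0.913·(-1.96)²/(0.052−0.087)² = 249.1.
At s = 249.1: P(θ<0.052) ≈ 0.013. Adjusting to match 0.025 gives s ≈ 198.39.
So α = 0.087·198.39 ≈ 17.26, β = 0.913·198.39 ≈ 181.13.

α ≈ 17.26, β ≈ 181.13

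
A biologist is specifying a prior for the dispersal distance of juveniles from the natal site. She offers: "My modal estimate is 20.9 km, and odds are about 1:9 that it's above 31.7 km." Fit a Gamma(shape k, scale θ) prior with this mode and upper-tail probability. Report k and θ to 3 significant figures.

k ≈ 11.7, θ ≈ 1.95

Gamma(k,θ) with k>1 has mode (k−1)θ, so θ = 20.9/(k−1).
Need P(X < 31.7) = 0.9 with θ tied to k this way. Start at k = 2, θ = 20.9: P(X<31.7) ≈ 0.448.
Too low — raise k to concentrate. Iterating converges to k ≈ 11.7.
Then θ = 20.9/(11.7−1) ≈ 1.95.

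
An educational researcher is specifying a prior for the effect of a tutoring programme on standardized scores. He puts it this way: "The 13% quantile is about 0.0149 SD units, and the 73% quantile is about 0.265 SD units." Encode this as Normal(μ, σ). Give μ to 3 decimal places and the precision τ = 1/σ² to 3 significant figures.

μ = 0.177, τ = 48.4

For Normal(μ,σ), the p-quantile is μ + z_p·σ. Here z_{0.13} = -1.126, z_{0.73} = 0.6128.
So 0.0149 = μ − 1.126σ and 0.265 = μ + 0.6128σ.
Subtracting: σ = (0.265 − 0.0149)/(0.6128 − (-1.126)) = 0.144.
Then μ = 0.0149 − (-1.126)·0.144 = 0.177.
Precision τ = 1/σ² = 1/0.1438² = 48.4.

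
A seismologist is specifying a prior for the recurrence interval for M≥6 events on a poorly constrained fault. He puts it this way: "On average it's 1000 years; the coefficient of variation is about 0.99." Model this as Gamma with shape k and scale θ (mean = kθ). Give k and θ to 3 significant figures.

k ≈ 1.02, θ ≈ 980

For Gamma(k, scale θ): mean = kθ, variance = kθ², so CV = 1/√k.
CV = 0.99, hence k = 1/CV² = 1.02.
Then θ = mean/k = 1000/1.02 = 980.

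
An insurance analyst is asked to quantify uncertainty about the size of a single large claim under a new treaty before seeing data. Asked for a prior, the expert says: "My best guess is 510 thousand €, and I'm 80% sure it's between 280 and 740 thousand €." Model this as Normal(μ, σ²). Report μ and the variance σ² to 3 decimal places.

A symmetric 80% interval runs μ ± z·σ with z = 1.282.
Half-width = 230, so σ = 230/1.282 = 179.4700 and σ² = 32209.464.
μ is the stated best guess, 510.000.

μ = 510.000, σ² = 32209.464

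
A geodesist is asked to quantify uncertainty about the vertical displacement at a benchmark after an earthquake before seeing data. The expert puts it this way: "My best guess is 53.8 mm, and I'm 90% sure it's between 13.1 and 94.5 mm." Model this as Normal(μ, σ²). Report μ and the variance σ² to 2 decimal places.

μ = 53.80, σ² = 612.26

A symmetric 90% interval runs μ ± z·σ with z = 1.645.
Half-width = 40.7, so σ = 40.7/1.645 = 24.744 and σ² = 612.26.
μ is the stated best guess, 53.80.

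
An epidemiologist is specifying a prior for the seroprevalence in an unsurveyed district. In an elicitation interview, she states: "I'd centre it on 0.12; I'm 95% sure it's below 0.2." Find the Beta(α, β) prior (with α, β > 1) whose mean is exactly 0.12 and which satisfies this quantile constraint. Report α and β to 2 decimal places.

With mean 0.12 fixed, write α = 0.12s, β = 0.88s where s = α+β.
Need P(θ < 0.2) = 0.95 under Beta(0.12s, 0.88s). Normal approximation: (q−m)/√(m(1−m)/s) ≈ z_{0.95} = 1.64, so s ≈ 0.12·0.88·(1.64)²/(0.2−0.12)² = 44.6.
At s = 44.6: P(θ<0.2) ≈ 0.936. Adjusting to match 0.95 gives s ≈ 53.16.
So α = 0.12·53.16 ≈ 6.38, β = 0.88·53.16 ≈ 46.78.

α ≈ 6.38, β ≈ 46.78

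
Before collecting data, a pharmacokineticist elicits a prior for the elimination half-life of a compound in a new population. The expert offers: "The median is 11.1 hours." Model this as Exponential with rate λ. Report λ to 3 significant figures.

Exponential median = ln 2 / λ, so λ = ln 2 / 11.1 = 0.0624.

λ ≈ 0.0624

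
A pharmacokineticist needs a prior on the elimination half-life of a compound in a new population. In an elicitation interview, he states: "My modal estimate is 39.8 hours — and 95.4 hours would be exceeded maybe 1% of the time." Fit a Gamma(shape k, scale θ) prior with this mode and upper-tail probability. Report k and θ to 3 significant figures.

Gamma(k,θ) with k>1 has mode (k−1)θ, so θ = 39.8/(k−1).
Need P(X < 95.4) = 0.99 with θ tied to k this way. Start at k = 2, θ = 39.8: P(X<95.4) ≈ 0.691.
Too low — raise k to concentrate. Iterating converges to k ≈ 7.2.
Then θ = 39.8/(7.2−1) ≈ 6.42.

k ≈ 7.2, θ ≈ 6.42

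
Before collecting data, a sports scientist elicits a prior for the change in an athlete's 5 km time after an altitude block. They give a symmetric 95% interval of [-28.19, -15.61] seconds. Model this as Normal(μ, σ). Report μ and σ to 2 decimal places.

μ = -21.90, σ = 3.21

A symmetric 95% interval runs μ ± z·σ with z = 1.96.
Half-width = 6.29, so σ = 6.29/1.96 = 3.21.
μ is the interval midpoint, -21.90.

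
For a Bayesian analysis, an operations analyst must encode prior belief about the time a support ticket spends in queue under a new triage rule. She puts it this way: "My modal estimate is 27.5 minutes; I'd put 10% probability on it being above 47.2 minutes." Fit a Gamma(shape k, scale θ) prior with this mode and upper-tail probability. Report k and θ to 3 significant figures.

k ≈ 7.49, θ ≈ 4.23

Gamma(k,θ) with k>1 has mode (k−1)θ, so θ = 27.5/(k−1).
Need P(X < 47.2) = 0.9 with θ tied to k this way. Start at k = 2, θ = 27.5: P(X<47.2) ≈ 0.512.
Too low — raise k to concentrate. Iterating converges to k ≈ 7.49.
Then θ = 27.5/(7.49−1) ≈ 4.23.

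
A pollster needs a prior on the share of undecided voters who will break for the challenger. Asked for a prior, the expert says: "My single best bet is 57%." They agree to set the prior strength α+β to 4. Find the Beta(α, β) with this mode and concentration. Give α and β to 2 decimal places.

α = 2.14, β = 1.86

For α,β > 1 the Beta mode is (α−1)/(α+β−2). With α+β = 4, the mode is (α−1)/2.
Set (α−1)/2 = 0.57 → α = 1 + 0.57·2 = 2.14.
β = 4 − α = 1.86.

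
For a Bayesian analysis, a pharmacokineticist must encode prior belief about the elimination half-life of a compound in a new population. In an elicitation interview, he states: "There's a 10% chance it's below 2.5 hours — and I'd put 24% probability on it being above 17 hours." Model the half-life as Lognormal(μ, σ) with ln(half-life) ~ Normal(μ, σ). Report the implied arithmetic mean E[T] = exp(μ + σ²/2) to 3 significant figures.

E[T] ≈ 13.7 hours

If T ~ Lognormal(μ,σ) then ln T ~ Normal(μ,σ), so the p-quantile of ln T is μ + z_p·σ.
ln(2.5) = 0.9163 and ln(17) = 2.833; z_{0.1} = -1.282, z_{0.76} = 0.7063.
σ = (2.833 − 0.9163)/(0.7063 − (-1.282)) = 0.964.
μ = 0.9163 − (-1.282)·0.964 = 2.152.
E[T] = exp(μ + σ²/2) = exp(2.152 + 0.4650) = 13.7 hours.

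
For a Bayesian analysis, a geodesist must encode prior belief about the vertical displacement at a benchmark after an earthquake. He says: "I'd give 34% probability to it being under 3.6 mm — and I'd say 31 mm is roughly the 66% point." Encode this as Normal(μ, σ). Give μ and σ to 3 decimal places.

μ = 17.300, σ = 33.215

The p-quantile of Normal(μ,σ) is μ + z_p·σ, with z_{0.34} = -0.4125 and z_{0.66} = 0.4125.
Eliminate σ: μ = (z₂·x₁ − z₁·x₂)/(z₂ − z₁) = (0.4125·3.6 − (-0.4125)·31)/0.8249 = 17.300.
Then σ = (x₂ − x₁)/(z₂ − z₁) = (31 − 3.6)/0.8249 = 33.215.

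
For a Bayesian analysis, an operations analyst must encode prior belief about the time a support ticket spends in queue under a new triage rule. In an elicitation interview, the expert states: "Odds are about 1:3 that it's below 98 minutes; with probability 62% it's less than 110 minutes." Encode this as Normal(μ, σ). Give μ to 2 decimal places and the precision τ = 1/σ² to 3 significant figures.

For Normal(μ,σ), the p-quantile is μ + z_p·σ. Here z_{0.25} = -0.6745, z_{0.62} = 0.3055.
So 98 = μ − 0.6745σ and 110 = μ + 0.3055σ.
Subtracting: σ = (110 − 98)/(0.3055 − (-0.6745)) = 12.25.
Then μ = 98 − (-0.6745)·12.25 = 106.26.
Precision τ = 1/σ² = 1/12.25² = 0.00667.

μ = 106.26, τ = 0.00667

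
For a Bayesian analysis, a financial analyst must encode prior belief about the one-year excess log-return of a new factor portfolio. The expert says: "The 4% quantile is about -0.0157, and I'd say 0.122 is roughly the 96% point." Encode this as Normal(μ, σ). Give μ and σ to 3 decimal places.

For Normal(μ,σ), the p-quantile is μ + z_p·σ. Here z_{0.04} = -1.751, z_{0.96} = 1.751.
So -0.0157 = μ − 1.751σ and 0.122 = μ + 1.751σ.
Subtracting: σ = (0.122 − -0.0157)/(1.751 − (-1.751)) = 0.039.
Then μ = -0.0157 − (-1.751)·0.039 = 0.053.

μ = 0.053, σ = 0.039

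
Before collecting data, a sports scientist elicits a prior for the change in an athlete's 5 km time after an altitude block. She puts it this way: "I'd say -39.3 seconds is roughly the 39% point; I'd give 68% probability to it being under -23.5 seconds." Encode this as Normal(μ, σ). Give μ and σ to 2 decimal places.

μ = -33.39, σ = 21.15

For Normal(μ,σ), the p-quantile is μ + z_p·σ. Here z_{0.39} = -0.2793, z_{0.68} = 0.4677.
So -39.3 = μ − 0.2793σ and -23.5 = μ + 0.4677σ.
Subtracting: σ = (-23.5 − -39.3)/(0.4677 − (-0.2793)) = 21.15.
Then μ = -39.3 − (-0.2793)·21.15 = -33.39.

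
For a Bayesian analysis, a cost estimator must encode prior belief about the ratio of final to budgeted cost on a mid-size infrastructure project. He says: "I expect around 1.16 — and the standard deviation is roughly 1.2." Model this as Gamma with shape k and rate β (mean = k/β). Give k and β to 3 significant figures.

k ≈ 0.934, β ≈ 0.806

For Gamma(k, rate β): mean = k/β, variance = k/β², so CV = 1/√k.
CV = SD/mean = 1.2/1.16 = 1.034, hence k = 1/CV² = 0.934.
Then β = k/mean = 0.934/1.16 = 0.806.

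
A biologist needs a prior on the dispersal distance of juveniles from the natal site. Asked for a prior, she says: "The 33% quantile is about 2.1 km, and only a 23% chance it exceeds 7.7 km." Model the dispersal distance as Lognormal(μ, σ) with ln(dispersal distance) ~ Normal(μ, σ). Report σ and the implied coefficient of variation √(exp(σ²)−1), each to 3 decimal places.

If T ~ Lognormal(μ,σ) then ln T ~ Normal(μ,σ), so the p-quantile of ln T is μ + z_p·σ.
ln(2.1) = 0.7419 and ln(7.7) = 2.041; z_{0.33} = -0.4399, z_{0.77} = 0.7388.
σ = (2.041 − 0.7419)/(0.7388 − (-0.4399)) = 1.102.
μ = 0.7419 − (-0.4399)·1.102 = 1.227.
CV = √(exp(σ²)−1) = √(exp(1.2149)−1) = 1.540.

σ ≈ 1.102, CV ≈ 1.540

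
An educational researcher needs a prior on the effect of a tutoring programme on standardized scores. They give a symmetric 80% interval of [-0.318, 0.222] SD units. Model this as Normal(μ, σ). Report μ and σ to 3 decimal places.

A symmetric 80% interval runs μ ± z·σ with z = 1.282.
Half-width = 0.27, so σ = 0.27/1.282 = 0.211.
μ is the interval midpoint, -0.048.

μ = -0.048, σ = 0.211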